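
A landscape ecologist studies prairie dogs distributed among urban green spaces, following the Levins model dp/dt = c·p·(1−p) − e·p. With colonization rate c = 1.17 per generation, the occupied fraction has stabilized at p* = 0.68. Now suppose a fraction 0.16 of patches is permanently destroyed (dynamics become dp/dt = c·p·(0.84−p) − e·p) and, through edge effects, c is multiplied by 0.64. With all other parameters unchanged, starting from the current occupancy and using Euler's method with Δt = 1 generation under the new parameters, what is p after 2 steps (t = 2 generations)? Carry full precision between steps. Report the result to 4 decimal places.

Balance c(1−p*) = e gives e = 1.17×(1 − 0.68000) = 0.37440.
Starting from p₀ = 0.68000; update p ← p + (dp/dt)·Δt with the new parameters.
  1  |  dp/dt·Δt = -0.173123  |  p_1 = 0.506877
  2  |  dp/dt·Δt = -0.063338  |  p_2 = 0.443539

0.4435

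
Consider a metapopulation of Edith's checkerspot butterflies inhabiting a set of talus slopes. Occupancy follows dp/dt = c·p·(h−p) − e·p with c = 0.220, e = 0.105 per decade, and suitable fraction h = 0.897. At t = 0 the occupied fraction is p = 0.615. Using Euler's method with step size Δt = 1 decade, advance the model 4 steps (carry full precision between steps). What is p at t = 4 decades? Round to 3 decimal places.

Update rule: p ← p + [c·p·(h−p) − e·p]·Δt with Δt = 1.
t = 1: p = 0.61500 + (-0.02642) = 0.58858
t = 2: p = 0.58858 + (-0.02186) = 0.56672
t = 3: p = 0.56672 + (-0.01833) = 0.54839
t = 4: p = 0.54839 + (-0.01552) = 0.53287

0.533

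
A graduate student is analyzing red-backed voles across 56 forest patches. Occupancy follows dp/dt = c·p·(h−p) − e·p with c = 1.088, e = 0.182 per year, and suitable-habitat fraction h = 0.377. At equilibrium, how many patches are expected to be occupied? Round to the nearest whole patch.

12

p* = h − e/c = 0.377 − 0.1673 = 0.2097.
Expected occupied patches = N × p* = 56 × 0.2097 = 11.74 ≈ 12.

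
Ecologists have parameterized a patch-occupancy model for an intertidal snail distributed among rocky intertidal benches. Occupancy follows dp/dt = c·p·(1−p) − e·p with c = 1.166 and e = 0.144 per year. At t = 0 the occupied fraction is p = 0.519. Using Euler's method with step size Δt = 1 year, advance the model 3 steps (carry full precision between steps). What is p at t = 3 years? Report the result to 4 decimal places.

0.8765

Update rule: p ← p + [c·p·(1−p) − e·p]·Δt with Δt = 1.
p: 0.51900 → 0.73534  (Δp = +0.21634)
p: 0.73534 → 0.85637  (Δp = +0.12103)
p: 0.85637 → 0.87647  (Δp = +0.02010)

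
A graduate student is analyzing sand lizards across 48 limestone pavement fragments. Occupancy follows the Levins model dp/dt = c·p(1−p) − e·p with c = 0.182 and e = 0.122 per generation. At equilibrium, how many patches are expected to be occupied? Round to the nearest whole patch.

p* = 1 − e/c = 1 − 0.122/0.182 = 0.3297.
Expected occupied patches = N × p* = 48 × 0.3297 = 15.82 ≈ 16.

16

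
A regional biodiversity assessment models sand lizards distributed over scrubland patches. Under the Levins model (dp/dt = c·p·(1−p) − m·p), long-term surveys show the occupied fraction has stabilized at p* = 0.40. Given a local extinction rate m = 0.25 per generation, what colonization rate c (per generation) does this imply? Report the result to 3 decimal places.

At equilibrium c(1−p*) = m, so c = m/(1−p*).
c = 0.25/(1 − 0.40) = 0.25/0.6000 = 0.4167.

0.417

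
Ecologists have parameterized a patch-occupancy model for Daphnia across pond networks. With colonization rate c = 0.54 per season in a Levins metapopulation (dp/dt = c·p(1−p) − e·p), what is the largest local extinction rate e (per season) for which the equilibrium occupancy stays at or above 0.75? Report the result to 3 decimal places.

0.135

1 − e/c ≥ 0.75 ⇒ e ≤ c(1 − 0.75) = 0.54 × 0.2500.
e_max = 0.1350.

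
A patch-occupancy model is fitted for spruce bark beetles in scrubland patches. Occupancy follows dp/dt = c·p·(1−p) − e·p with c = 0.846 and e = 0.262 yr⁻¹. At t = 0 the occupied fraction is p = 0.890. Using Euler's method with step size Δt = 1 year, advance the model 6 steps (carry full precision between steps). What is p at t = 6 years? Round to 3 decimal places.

0.691

Update rule: p ← p + [c·p·(1−p) − e·p]·Δt with Δt = 1.
step 1: Δp = -0.15036, p = 0.73964
step 2: Δp = -0.03087, p = 0.70877
step 3: Δp = -0.01107, p = 0.69770
step 4: Δp = -0.00436, p = 0.69334
step 5: Δp = -0.00178, p = 0.69156
step 6: Δp = -0.00073, p = 0.69083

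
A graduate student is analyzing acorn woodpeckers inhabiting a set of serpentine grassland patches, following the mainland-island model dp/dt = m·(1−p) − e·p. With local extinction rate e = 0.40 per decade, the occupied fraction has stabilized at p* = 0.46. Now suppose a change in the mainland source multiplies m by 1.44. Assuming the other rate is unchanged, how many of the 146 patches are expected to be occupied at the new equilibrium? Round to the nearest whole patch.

Balance m(1−p*) = e·p* gives m = e·p*/(1−p*) = 0.40×0.46000/0.54000 = 0.34074.
New p* = m/(m+e) = 0.49067/(0.49067+0.40000) = 0.55090.
Expected occupied = 146 × 0.55090 = 80.43 ≈ 80.

80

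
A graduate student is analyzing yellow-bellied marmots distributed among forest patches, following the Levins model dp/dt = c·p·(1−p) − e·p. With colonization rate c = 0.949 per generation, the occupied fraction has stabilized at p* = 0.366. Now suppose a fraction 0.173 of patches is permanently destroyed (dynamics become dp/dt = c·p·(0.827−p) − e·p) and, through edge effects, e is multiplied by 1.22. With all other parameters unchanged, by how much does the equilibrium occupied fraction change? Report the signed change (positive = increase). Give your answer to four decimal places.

Balance c(1−p*) = e gives e = 0.949×(1 − 0.36600) = 0.60167.
New p* = 0.827 − e/c = 0.827 − 0.73404/0.94900 = 0.05351.
Δp* = 0.05351 − 0.36600 = -0.31249.

-0.3125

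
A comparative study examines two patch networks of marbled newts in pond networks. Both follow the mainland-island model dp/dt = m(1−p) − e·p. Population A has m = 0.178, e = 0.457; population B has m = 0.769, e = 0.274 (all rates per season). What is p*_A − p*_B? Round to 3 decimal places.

A: p*_A = m/(m+e) = 0.178/0.6350 = 0.2803.
B: p*_B = 0.769/1.0430 = 0.7373.
p*_A − p*_B = 0.2803 − 0.7373 = -0.4570.

-0.457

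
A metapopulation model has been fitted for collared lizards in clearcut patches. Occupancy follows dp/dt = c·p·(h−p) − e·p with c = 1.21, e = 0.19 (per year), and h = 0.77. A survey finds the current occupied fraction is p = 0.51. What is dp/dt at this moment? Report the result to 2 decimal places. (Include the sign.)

Colonization term: c·p·(h−p) = 1.21×0.51×0.2600 = 0.16045.
Extinction term: e·p = 0.09690.
dp/dt = 0.16045 − 0.09690 = 0.06355.

0.06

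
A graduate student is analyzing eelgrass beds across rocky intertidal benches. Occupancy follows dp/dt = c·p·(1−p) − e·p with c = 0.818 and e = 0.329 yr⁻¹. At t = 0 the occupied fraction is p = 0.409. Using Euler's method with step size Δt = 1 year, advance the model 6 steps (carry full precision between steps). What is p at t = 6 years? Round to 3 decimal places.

0.591

Update rule: p ← p + [c·p·(1−p) − e·p]·Δt with Δt = 1.
  1  |  dp/dt·Δt = +0.063165  |  p_1 = 0.472165
  2  |  dp/dt·Δt = +0.048524  |  p_2 = 0.520689
  3  |  dp/dt·Δt = +0.032843  |  p_3 = 0.553532
  4  |  dp/dt·Δt = +0.020044  |  p_4 = 0.573576
  5  |  dp/dt·Δt = +0.011365  |  p_5 = 0.584941
  6  |  dp/dt·Δt = +0.006152  |  p_6 = 0.591094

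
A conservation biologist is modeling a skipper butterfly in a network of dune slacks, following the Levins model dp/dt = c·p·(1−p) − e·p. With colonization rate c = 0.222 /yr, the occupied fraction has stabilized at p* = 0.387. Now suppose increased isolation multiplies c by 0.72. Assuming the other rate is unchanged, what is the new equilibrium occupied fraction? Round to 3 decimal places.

Balance c(1−p*) = e gives e = 0.222×(1 − 0.38700) = 0.13609.
New p* = 1 − e/c = 1 − 0.13609/0.15984 = 0.14859.

0.149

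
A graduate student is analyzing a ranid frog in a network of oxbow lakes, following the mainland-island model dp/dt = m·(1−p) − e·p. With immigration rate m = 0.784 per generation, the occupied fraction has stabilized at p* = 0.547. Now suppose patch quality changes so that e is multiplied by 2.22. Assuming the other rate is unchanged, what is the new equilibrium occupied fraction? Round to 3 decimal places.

Balance m(1−p*) = e·p* gives e = m(1−p*)/p* = 0.784×0.45300/0.54700 = 0.64927.
New p* = m/(m+e) = 0.78400/(0.78400+1.44138) = 0.35230.

0.352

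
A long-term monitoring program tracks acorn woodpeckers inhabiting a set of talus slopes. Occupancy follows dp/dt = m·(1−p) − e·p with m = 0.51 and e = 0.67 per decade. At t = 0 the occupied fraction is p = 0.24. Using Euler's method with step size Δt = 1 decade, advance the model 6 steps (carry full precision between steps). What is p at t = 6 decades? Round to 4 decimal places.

0.4322

Update rule: p ← p + [m·(1−p) − e·p]·Δt with Δt = 1.
step 1: Δp = +0.22680, p = 0.46680
step 2: Δp = -0.04082, p = 0.42598
step 3: Δp = +0.00735, p = 0.43332
step 4: Δp = -0.00132, p = 0.43200
step 5: Δp = +0.00024, p = 0.43224
step 6: Δp = -0.00004, p = 0.43220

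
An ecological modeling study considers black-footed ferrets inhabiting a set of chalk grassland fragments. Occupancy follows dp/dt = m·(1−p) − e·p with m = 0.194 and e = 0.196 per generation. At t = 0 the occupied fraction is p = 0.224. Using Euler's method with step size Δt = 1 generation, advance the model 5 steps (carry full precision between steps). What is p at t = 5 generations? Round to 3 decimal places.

0.474

Update rule: p ← p + [m·(1−p) − e·p]·Δt with Δt = 1.
step 1: Δp = +0.10664, p = 0.33064
step 2: Δp = +0.06505, p = 0.39569
step 3: Δp = +0.03968, p = 0.43537
step 4: Δp = +0.02421, p = 0.45958
step 5: Δp = +0.01477, p = 0.47434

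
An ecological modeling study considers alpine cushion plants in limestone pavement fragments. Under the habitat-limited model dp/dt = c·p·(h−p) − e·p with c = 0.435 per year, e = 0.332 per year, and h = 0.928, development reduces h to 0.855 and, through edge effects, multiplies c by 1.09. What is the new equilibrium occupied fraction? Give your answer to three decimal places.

0.155

Before: p* = h − e/c = 0.928 − 0.332/0.435 = 0.928 − 0.7632 = 0.1648.
After: c = 0.47415, e = 0.332, h = 0.855; p* = 0.855 − 0.332/0.47415 = 0.1548.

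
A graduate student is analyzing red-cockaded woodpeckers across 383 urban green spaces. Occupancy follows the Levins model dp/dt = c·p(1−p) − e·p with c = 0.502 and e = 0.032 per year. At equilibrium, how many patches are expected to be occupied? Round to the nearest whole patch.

359

p* = 1 − e/c = 1 − 0.032/0.502 = 0.9363.
Expected occupied patches = N × p* = 383 × 0.9363 = 358.59 ≈ 359.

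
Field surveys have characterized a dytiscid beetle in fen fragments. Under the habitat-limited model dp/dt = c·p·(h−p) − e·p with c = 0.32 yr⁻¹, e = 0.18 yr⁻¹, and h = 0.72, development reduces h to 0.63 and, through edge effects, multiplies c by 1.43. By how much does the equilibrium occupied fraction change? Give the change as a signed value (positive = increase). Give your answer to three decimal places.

0.079

Before: p* = h − e/c = 0.72 − 0.18/0.32 = 0.72 − 0.5625 = 0.1575.
After: c = 0.4576, e = 0.18, h = 0.63; p* = 0.63 − 0.18/0.4576 = 0.2366.
Δp* = 0.2366 − 0.1575 = +0.0791.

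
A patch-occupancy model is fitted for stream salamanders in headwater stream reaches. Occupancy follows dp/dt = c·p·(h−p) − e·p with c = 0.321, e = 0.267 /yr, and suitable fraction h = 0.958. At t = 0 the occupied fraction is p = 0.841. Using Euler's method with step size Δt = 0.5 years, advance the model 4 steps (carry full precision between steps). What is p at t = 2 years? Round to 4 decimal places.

0.5643

Update rule: p ← p + [c·p·(h−p) − e·p]·Δt with Δt = 0.5.
p: 0.84100 → 0.74452  (Δp = -0.09648)
p: 0.74452 → 0.67064  (Δp = -0.07388)
p: 0.67064 → 0.61204  (Δp = -0.05860)
p: 0.61204 → 0.56431  (Δp = -0.04772)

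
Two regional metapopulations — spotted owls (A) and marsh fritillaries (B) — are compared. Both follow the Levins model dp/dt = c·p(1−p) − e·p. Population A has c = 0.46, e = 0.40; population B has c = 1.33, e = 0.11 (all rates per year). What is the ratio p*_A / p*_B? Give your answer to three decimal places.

0.142

A: p*_A = 1 − 0.40/0.46 = 0.1304.
B: p*_B = 1 − 0.11/1.33 = 0.9173.
p*_A / p*_B = 0.1304/0.9173 = 0.1422.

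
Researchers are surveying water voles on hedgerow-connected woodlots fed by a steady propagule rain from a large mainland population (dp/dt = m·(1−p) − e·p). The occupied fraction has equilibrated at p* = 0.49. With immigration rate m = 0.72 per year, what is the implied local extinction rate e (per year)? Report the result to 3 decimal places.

0.749

At equilibrium m(1−p*) = e·p*, so e = m(1−p*)/p*.
e = 0.72 × 0.5100 / 0.49 = 0.7494.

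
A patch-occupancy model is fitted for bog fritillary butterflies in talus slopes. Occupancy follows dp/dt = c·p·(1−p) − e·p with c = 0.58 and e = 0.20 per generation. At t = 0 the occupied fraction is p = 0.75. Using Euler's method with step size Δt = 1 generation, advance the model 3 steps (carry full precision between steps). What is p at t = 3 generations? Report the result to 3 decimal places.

Update rule: p ← p + [c·p·(1−p) − e·p]·Δt with Δt = 1.
  1  |  dp/dt·Δt = -0.041250  |  p_1 = 0.708750
  2  |  dp/dt·Δt = -0.022024  |  p_2 = 0.686726
  3  |  dp/dt·Δt = -0.012568  |  p_3 = 0.674158

0.674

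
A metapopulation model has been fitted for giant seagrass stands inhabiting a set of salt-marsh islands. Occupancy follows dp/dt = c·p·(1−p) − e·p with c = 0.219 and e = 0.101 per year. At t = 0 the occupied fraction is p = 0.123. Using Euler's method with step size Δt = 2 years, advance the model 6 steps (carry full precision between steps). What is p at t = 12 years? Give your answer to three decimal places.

Update rule: p ← p + [c·p·(1−p) − e·p]·Δt with Δt = 2.
t = 2: p = 0.12300 + (+0.02240) = 0.14540
t = 4: p = 0.14540 + (+0.02505) = 0.17046
t = 6: p = 0.17046 + (+0.02750) = 0.19796
t = 8: p = 0.19796 + (+0.02955) = 0.22751
t = 10: p = 0.22751 + (+0.03102) = 0.25853
t = 12: p = 0.25853 + (+0.03174) = 0.29027

0.290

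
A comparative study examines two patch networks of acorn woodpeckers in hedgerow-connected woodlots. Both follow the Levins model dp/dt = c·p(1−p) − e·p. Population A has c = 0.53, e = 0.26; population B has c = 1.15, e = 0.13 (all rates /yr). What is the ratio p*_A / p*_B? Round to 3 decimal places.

0.574

A: p*_A = 1 − 0.26/0.53 = 0.5094.
B: p*_B = 1 − 0.13/1.15 = 0.8870.
p*_A / p*_B = 0.5094/0.8870 = 0.5744.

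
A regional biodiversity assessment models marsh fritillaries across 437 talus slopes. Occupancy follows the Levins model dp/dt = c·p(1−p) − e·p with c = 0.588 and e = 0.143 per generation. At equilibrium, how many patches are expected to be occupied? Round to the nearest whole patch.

331

p* = 1 − e/c = 1 − 0.143/0.588 = 0.7568.
Expected occupied patches = N × p* = 437 × 0.7568 = 330.72 ≈ 331.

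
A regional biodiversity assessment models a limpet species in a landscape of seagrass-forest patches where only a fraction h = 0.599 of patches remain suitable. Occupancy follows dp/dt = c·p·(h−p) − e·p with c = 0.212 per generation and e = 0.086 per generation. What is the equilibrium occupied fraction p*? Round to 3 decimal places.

Setting dp/dt = 0 and dividing by p* gives c·(h−p*) = e.
So p* = h − e/c = 0.599 − 0.086/0.212 = 0.599 − 0.4057 = 0.1933.

0.193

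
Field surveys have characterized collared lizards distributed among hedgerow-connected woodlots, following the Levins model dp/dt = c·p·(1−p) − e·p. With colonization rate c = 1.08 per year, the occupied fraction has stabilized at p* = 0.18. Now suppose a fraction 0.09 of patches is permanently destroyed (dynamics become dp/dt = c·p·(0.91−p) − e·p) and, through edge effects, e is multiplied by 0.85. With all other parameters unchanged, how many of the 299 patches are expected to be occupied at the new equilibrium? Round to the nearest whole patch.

64

Balance c(1−p*) = e gives e = 1.08×(1 − 0.18000) = 0.88560.
New p* = 0.91 − e/c = 0.91 − 0.75276/1.08000 = 0.21300.
Expected occupied = 299 × 0.21300 = 63.69 ≈ 64.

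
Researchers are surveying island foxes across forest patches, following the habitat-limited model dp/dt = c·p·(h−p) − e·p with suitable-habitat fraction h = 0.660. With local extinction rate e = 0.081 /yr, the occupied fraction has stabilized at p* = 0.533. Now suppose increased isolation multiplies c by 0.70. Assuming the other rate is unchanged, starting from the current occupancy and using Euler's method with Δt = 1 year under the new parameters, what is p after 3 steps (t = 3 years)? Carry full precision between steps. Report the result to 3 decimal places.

Balance c(h−p*) = e gives c = e/(0.66 − 0.53300) = 0.081/0.12700 = 0.63780.
Starting from p₀ = 0.53300; update p ← p + (dp/dt)·Δt with the new parameters.
step 1: Δp = -0.01295, p = 0.52005
step 2: Δp = -0.00963, p = 0.51042
step 3: Δp = -0.00726, p = 0.50316

0.503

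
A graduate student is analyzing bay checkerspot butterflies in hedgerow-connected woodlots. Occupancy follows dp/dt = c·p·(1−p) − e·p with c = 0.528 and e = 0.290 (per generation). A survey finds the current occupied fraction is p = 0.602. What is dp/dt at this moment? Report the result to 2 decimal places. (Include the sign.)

Colonization term: c·p·(1−p) = 0.528×0.602×0.3980 = 0.12651.
Extinction term: e·p = 0.17458.
dp/dt = 0.12651 − 0.17458 = -0.04807.

-0.05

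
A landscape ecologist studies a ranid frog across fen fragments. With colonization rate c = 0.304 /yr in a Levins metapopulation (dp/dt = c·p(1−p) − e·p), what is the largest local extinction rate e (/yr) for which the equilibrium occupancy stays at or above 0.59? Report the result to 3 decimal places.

0.125

1 − e/c ≥ 0.59 ⇒ e ≤ c(1 − 0.59) = 0.304 × 0.4100.
e_max = 0.1246.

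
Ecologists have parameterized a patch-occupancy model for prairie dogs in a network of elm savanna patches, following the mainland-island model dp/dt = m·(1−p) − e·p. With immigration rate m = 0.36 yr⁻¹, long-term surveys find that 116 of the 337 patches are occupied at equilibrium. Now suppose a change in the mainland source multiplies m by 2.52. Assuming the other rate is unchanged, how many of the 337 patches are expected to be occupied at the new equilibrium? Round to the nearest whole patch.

Observed p* = 116/337 = 0.34421.
Balance m(1−p*) = e·p* gives e = m(1−p*)/p* = 0.36×0.65579/0.34421 = 0.68587.
New p* = m/(m+e) = 0.90720/(0.90720+0.68587) = 0.56947.
Expected occupied = 337 × 0.56947 = 191.91 ≈ 192.

192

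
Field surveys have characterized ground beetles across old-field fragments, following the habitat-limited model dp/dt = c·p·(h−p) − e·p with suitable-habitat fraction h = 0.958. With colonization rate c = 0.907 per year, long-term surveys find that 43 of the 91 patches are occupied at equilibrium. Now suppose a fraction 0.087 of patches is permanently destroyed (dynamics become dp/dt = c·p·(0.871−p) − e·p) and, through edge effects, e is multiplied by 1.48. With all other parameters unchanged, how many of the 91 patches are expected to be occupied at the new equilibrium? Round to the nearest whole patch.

14

Observed p* = 43/91 = 0.47253.
Balance c(h−p*) = e gives e = 0.907×(0.958 − 0.47253) = 0.44032.
New p* = 0.871 − e/c = 0.871 − 0.65167/0.90700 = 0.15251.
Expected occupied = 91 × 0.15251 = 13.88 ≈ 14.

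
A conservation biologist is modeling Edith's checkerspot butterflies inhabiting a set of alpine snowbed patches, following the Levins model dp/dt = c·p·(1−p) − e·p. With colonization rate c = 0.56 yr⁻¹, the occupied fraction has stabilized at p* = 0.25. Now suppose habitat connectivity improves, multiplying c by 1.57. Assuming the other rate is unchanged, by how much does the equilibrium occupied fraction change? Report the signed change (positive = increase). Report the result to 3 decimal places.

Balance c(1−p*) = e gives e = 0.56×(1 − 0.25000) = 0.42000.
New p* = 1 − e/c = 1 − 0.42000/0.87920 = 0.52229.
Δp* = 0.52229 − 0.25000 = +0.27229.

0.272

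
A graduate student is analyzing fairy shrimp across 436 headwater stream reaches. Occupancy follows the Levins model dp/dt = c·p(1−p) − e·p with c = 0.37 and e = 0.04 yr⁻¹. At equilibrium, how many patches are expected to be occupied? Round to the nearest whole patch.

p* = 1 − e/c = 1 − 0.04/0.37 = 0.8919.
Expected occupied patches = N × p* = 436 × 0.8919 = 388.86 ≈ 389.

389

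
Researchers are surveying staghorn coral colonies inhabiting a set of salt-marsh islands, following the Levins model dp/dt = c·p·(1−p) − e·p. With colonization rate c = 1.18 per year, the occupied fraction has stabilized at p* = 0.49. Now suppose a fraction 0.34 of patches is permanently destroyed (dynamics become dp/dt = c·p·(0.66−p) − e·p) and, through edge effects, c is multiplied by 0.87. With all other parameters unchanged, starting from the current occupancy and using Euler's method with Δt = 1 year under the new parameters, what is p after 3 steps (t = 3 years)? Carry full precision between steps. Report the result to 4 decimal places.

0.1876

Balance c(1−p*) = e gives e = 1.18×(1 − 0.49000) = 0.60180.
Starting from p₀ = 0.49000; update p ← p + (dp/dt)·Δt with the new parameters.
p: 0.49000 → 0.28063  (Δp = -0.20937)
p: 0.28063 → 0.22104  (Δp = -0.05959)
p: 0.22104 → 0.18763  (Δp = -0.03341)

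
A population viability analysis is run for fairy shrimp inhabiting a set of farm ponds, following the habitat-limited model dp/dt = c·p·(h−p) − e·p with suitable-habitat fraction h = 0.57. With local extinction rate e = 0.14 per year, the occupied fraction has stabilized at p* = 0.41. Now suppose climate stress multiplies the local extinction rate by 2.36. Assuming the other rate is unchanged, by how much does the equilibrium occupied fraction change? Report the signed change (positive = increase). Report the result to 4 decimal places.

Balance c(h−p*) = e gives c = e/(0.57 − 0.41000) = 0.14/0.16000 = 0.87500.
New p* = 0.57 − e/c = 0.57 − 0.33040/0.87500 = 0.19240.
Δp* = 0.19240 − 0.41000 = -0.21760.

-0.2176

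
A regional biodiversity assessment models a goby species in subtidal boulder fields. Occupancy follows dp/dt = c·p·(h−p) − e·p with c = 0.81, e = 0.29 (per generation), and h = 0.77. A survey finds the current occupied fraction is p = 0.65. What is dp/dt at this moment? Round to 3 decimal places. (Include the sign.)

-0.125

Colonization term: c·p·(h−p) = 0.81×0.65×0.1200 = 0.06318.
Extinction term: e·p = 0.18850.
dp/dt = 0.06318 − 0.18850 = -0.12532.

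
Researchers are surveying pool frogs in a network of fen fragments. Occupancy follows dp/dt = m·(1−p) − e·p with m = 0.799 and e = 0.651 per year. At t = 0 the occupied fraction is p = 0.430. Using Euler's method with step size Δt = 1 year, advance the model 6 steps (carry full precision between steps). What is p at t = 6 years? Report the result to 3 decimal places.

0.550

Update rule: p ← p + [m·(1−p) − e·p]·Δt with Δt = 1.
t = 1: p = 0.43000 + (+0.17550) = 0.60550
t = 2: p = 0.60550 + (-0.07898) = 0.52652
t = 3: p = 0.52652 + (+0.03554) = 0.56206
t = 4: p = 0.56206 + (-0.01599) = 0.54607
t = 5: p = 0.54607 + (+0.00720) = 0.55327
t = 6: p = 0.55327 + (-0.00324) = 0.55003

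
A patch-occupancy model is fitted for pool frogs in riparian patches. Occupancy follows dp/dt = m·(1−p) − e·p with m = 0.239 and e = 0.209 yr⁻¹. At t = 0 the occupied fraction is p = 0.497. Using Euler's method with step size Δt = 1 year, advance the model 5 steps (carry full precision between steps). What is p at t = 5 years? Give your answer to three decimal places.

Update rule: p ← p + [m·(1−p) − e·p]·Δt with Δt = 1.
step 1: Δp = +0.01634, p = 0.51334
step 2: Δp = +0.00902, p = 0.52237
step 3: Δp = +0.00498, p = 0.52735
step 4: Δp = +0.00275, p = 0.53009
step 5: Δp = +0.00152, p = 0.53161

0.532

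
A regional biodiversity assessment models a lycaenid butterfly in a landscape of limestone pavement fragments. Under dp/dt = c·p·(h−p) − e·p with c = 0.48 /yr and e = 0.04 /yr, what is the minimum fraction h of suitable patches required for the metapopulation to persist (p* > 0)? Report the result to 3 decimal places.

p* = h − e/c is positive only when h > e/c.
h_min = e/c = 0.04/0.48 = 0.0833.

0.083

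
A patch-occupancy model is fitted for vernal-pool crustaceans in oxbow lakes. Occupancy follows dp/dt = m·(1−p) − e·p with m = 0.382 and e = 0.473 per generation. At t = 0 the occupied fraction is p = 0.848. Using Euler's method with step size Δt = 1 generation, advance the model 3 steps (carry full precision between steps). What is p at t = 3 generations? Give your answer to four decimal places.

Update rule: p ← p + [m·(1−p) − e·p]·Δt with Δt = 1.
t = 1: p = 0.84800 + (-0.34304) = 0.50496
t = 2: p = 0.50496 + (-0.04974) = 0.45522
t = 3: p = 0.45522 + (-0.00721) = 0.44801

0.4480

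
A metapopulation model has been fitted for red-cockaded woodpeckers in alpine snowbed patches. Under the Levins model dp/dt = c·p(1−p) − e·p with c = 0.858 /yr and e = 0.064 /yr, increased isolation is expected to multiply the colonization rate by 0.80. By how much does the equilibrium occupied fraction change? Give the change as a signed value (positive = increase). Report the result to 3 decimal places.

Before: p* = 1 − 0.064/0.858 = 0.9254.
After the change, c = 0.6864, e = 0.064, so p* = 1 − 0.064/0.6864 = 0.9068.
Δp* = 0.9068 − 0.9254 = -0.0186.

-0.019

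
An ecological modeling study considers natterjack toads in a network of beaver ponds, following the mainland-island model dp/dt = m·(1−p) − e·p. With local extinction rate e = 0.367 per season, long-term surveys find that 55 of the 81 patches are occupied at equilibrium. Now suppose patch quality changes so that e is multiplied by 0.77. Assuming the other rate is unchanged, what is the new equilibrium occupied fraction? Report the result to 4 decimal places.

0.7331

Observed p* = 55/81 = 0.67901.
Balance m(1−p*) = e·p* gives m = e·p*/(1−p*) = 0.367×0.67901/0.32099 = 0.77634.
New p* = m/(m+e) = 0.77634/(0.77634+0.28259) = 0.73314.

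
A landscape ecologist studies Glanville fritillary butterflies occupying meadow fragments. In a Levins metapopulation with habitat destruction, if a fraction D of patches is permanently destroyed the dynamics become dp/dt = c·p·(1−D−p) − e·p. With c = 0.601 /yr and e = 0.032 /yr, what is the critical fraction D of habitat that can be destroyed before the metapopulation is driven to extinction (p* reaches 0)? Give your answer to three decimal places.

0.947

The nontrivial equilibrium is p* = (1−D) − e/c; extinction occurs when this hits zero.
So D_crit = 1 − e/c = 1 − 0.032/0.601 = 1 − 0.0532 = 0.9468.
This equals the undisturbed p*, a classic result of Lande's extension.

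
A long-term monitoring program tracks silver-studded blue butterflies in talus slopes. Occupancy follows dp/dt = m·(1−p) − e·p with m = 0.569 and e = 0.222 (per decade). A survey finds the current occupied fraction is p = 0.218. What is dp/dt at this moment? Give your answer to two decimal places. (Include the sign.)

Colonization term: m·(1−p) = 0.569×0.7820 = 0.44496.
Extinction term: e·p = 0.04840.
dp/dt = 0.44496 − 0.04840 = 0.39656.

0.40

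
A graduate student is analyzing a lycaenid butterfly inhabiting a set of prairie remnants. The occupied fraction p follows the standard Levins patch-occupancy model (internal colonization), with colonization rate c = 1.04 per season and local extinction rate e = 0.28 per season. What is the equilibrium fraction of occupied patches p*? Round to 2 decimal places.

Setting dp/dt = 0 and dividing through by p* gives c·(1−p*) = e.
So p* = 1 − e/c = 1 − 0.28/1.04 = 1 − 0.2692 = 0.7308.

0.73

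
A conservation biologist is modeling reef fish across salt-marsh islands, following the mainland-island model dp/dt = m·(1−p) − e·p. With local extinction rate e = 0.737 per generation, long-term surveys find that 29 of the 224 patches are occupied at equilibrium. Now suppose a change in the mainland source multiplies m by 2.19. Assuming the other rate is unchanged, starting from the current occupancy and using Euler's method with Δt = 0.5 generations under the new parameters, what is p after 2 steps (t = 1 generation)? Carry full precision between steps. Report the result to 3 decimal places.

Observed p* = 29/224 = 0.12946.
Balance m(1−p*) = e·p* gives m = e·p*/(1−p*) = 0.737×0.12946/0.87054 = 0.10961.
Starting from p₀ = 0.12946; update p ← p + (dp/dt)·Δt with the new parameters.
t = 0.5: p = 0.12946 + (+0.05677) = 0.18624
t = 1: p = 0.18624 + (+0.02904) = 0.21527

0.215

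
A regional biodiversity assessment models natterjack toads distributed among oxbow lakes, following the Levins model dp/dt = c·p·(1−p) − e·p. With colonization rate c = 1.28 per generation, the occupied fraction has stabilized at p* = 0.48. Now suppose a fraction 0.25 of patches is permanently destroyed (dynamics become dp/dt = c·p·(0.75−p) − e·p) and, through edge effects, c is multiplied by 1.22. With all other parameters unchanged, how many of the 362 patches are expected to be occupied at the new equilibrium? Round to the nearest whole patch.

117

Balance c(1−p*) = e gives e = 1.28×(1 − 0.48000) = 0.66560.
New p* = 0.75 − e/c = 0.75 − 0.66560/1.56160 = 0.32377.
Expected occupied = 362 × 0.32377 = 117.20 ≈ 117.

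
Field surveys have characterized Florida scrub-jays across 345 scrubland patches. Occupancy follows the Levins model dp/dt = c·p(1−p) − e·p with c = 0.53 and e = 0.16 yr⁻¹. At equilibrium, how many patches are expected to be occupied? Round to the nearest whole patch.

p* = 1 − e/c = 1 − 0.16/0.53 = 0.6981.
Expected occupied patches = N × p* = 345 × 0.6981 = 240.85 ≈ 241.

241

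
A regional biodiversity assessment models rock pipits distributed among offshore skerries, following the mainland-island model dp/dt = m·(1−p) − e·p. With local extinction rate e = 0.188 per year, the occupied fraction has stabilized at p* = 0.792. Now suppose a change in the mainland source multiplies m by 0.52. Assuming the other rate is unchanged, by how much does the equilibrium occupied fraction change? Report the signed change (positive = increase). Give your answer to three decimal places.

Balance m(1−p*) = e·p* gives m = e·p*/(1−p*) = 0.188×0.79200/0.20800 = 0.71585.
New p* = m/(m+e) = 0.37224/(0.37224+0.18800) = 0.66443.
Δp* = 0.66443 − 0.79200 = -0.12757.

-0.128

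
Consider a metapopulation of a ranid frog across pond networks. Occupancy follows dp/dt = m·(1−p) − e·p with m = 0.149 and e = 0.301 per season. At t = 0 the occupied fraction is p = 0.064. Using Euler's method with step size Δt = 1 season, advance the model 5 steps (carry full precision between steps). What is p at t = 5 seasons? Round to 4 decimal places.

0.3177

Update rule: p ← p + [m·(1−p) − e·p]·Δt with Δt = 1.
t = 1: p = 0.06400 + (+0.12020) = 0.18420
t = 2: p = 0.18420 + (+0.06611) = 0.25031
t = 3: p = 0.25031 + (+0.03636) = 0.28667
t = 4: p = 0.28667 + (+0.02000) = 0.30667
t = 5: p = 0.30667 + (+0.01100) = 0.31767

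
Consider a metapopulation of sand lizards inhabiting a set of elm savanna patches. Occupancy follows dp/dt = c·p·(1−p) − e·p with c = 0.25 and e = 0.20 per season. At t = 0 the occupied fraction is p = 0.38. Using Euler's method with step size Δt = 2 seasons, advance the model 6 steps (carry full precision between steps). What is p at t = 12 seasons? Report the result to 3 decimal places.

0.264

Update rule: p ← p + [c·p·(1−p) − e·p]·Δt with Δt = 2.
t = 2: p = 0.38000 + (-0.03420) = 0.34580
t = 4: p = 0.34580 + (-0.02521) = 0.32059
t = 6: p = 0.32059 + (-0.01933) = 0.30126
t = 8: p = 0.30126 + (-0.01525) = 0.28601
t = 10: p = 0.28601 + (-0.01230) = 0.27371
t = 12: p = 0.27371 + (-0.01009) = 0.26362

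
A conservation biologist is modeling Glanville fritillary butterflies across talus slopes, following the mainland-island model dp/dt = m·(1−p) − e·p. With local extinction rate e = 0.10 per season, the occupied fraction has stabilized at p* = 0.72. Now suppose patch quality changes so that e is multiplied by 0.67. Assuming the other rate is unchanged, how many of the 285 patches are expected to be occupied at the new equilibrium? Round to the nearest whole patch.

226

Balance m(1−p*) = e·p* gives m = e·p*/(1−p*) = 0.10×0.72000/0.28000 = 0.25714.
New p* = m/(m+e) = 0.25714/(0.25714+0.06700) = 0.79330.
Expected occupied = 285 × 0.79330 = 226.09 ≈ 226.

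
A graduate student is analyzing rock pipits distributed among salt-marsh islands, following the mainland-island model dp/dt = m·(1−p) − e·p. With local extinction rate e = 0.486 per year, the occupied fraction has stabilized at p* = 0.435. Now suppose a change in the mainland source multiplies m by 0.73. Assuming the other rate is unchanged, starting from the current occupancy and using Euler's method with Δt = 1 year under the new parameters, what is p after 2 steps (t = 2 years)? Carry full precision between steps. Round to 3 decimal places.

Balance m(1−p*) = e·p* gives m = e·p*/(1−p*) = 0.486×0.43500/0.56500 = 0.37418.
Starting from p₀ = 0.43500; update p ← p + (dp/dt)·Δt with the new parameters.
step 1: Δp = -0.05708, p = 0.37792
step 2: Δp = -0.01375, p = 0.36417

0.364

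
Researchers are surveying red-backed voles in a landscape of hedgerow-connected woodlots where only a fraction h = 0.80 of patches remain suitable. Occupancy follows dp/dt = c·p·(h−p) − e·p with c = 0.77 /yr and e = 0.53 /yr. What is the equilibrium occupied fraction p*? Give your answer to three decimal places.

0.112

Setting dp/dt = 0 and dividing by p* gives c·(h−p*) = e.
So p* = h − e/c = 0.80 − 0.53/0.77 = 0.80 − 0.6883 = 0.1117.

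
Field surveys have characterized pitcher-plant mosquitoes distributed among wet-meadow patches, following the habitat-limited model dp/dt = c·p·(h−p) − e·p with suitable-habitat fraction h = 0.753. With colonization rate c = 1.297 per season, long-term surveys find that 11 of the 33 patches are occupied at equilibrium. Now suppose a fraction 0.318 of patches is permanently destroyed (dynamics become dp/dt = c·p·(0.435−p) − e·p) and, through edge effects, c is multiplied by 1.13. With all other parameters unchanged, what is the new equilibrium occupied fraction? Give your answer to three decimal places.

0.064

Observed p* = 11/33 = 0.33333.
Balance c(h−p*) = e gives e = 1.297×(0.753 − 0.33333) = 0.54431.
New p* = 0.435 − e/c = 0.435 − 0.54431/1.46561 = 0.06361.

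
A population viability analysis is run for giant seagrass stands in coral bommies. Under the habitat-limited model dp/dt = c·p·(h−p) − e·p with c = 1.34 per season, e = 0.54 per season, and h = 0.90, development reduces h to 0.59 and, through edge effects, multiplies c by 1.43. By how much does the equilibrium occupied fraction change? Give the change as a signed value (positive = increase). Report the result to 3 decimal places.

-0.189

Before: p* = h − e/c = 0.90 − 0.54/1.34 = 0.90 − 0.4030 = 0.4970.
After: c = 1.9162, e = 0.54, h = 0.59; p* = 0.59 − 0.54/1.9162 = 0.3082.
Δp* = 0.3082 − 0.4970 = -0.1888.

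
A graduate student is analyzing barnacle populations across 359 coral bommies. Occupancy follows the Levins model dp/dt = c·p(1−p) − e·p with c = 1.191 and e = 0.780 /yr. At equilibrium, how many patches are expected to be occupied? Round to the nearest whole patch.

124

p* = 1 − e/c = 1 − 0.780/1.191 = 0.3451.
Expected occupied patches = N × p* = 359 × 0.3451 = 123.89 ≈ 124.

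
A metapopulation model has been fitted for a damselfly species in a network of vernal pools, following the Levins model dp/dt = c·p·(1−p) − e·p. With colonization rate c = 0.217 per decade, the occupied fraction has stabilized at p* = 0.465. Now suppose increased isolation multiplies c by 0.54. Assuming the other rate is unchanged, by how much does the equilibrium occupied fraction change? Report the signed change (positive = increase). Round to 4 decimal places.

-0.4557

Balance c(1−p*) = e gives e = 0.217×(1 − 0.46500) = 0.11609.
New p* = 1 − e/c = 1 − 0.11609/0.11718 = 0.00930.
Δp* = 0.00930 − 0.46500 = -0.45570.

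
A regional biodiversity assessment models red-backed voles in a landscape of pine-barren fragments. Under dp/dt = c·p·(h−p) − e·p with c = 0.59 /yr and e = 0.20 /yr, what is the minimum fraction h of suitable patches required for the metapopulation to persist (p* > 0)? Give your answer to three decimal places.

p* = h − e/c is positive only when h > e/c.
h_min = e/c = 0.20/0.59 = 0.3390.

0.339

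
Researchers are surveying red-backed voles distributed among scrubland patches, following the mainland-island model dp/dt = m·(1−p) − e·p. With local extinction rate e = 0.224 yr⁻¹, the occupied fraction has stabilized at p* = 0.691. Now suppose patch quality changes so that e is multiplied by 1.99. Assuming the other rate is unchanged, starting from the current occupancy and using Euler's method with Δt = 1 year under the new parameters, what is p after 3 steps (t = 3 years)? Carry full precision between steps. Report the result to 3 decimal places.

0.529

Balance m(1−p*) = e·p* gives m = e·p*/(1−p*) = 0.224×0.69100/0.30900 = 0.50092.
Starting from p₀ = 0.69100; update p ← p + (dp/dt)·Δt with the new parameters.
p: 0.69100 → 0.53776  (Δp = -0.15324)
p: 0.53776 → 0.52959  (Δp = -0.00817)
p: 0.52959 → 0.52916  (Δp = -0.00044)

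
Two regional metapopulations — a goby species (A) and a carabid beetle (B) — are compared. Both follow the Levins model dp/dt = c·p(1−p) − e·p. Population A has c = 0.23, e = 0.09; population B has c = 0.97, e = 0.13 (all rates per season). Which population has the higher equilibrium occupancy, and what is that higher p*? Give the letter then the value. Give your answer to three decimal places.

A: p*_A = 1 − 0.09/0.23 = 0.6087.
B: p*_B = 1 − 0.13/0.97 = 0.8660.
B is higher at 0.8660.

B, 0.866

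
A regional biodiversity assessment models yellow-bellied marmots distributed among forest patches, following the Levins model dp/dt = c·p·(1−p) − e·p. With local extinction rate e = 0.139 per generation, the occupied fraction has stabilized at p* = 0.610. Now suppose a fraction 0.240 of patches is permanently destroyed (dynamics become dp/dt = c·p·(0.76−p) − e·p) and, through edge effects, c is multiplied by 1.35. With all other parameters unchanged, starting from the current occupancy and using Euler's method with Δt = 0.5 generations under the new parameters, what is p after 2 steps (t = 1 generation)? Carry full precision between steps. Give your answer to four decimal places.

Balance c(1−p*) = e gives c = e/(1 − 0.61000) = 0.139/0.39000 = 0.35641.
Starting from p₀ = 0.61000; update p ← p + (dp/dt)·Δt with the new parameters.
step 1: Δp = -0.02038, p = 0.58962
step 2: Δp = -0.01681, p = 0.57281

0.5728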